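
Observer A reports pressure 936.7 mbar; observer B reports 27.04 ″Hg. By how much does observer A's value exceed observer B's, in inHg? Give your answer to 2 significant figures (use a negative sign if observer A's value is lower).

observer A: 936.7 mb = 27.6607 inHg.
Difference: 27.6607 − 27.0400 = 0.62 inHg.

0.62 inHg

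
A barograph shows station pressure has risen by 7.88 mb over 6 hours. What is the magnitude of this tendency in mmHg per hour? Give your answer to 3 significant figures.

7.88 mb / 6 h × 0.750062 mmHg/mb = 0.985 mmHg/h.

0.985 mmHg per hour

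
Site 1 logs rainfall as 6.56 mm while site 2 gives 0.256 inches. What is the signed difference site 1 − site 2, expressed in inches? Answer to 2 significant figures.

site 1: 6.56 mm = 0.258268 in.
Difference: 0.258268 − 0.256000 = 0.0023 in.

0.0023 in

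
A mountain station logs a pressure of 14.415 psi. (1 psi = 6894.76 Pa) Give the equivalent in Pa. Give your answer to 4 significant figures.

99390 Pa

1 psi = 6894.76 Pa, so 14.415 × 6894.76 = 99390 Pa.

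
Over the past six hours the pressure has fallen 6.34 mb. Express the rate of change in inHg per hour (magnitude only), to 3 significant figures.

0.0312 inHg per hour

6.34 mb / 6 h × 0.02953 inHg/mb = 0.0312 inHg/h.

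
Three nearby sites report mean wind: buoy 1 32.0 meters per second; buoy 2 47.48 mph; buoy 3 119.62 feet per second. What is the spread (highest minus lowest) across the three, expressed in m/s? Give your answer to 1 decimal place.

buoy 2: 47.48 mph = 21.225 m/s.
buoy 3: 119.62 ft/s = 36.460 m/s.
Spread: 36.460 − 21.225 = 15.2 m/s.

15.2 m/s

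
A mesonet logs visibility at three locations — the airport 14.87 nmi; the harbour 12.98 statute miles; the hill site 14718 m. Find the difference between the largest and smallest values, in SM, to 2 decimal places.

7.97 SM

the airport: 14.87 nmi = 17.1121 SM.
the hill site: 14718 m = 9.1453 SM.
Spread: 17.1121 − 9.1453 = 7.97 SM.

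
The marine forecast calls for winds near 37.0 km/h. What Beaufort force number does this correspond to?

37.0 km/h = 10.3 m/s, which is Beaufort 5 (fresh breeze, 8.0–10.7 m/s).

Beaufort force 5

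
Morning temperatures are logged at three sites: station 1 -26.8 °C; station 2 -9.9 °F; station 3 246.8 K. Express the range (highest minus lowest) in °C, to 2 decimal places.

station 2: -9.9 °F = -23.278 °C.
station 3: 246.8 K = -26.350 °C.
Spread: (-23.278) − (-26.800) = 3.522 °C.

3.52 °C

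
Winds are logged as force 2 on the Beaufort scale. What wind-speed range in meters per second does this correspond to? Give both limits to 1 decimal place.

1.6 to 3.3 m/s

Beaufort 2 (light breeze) spans 1.6–3.3 m/s.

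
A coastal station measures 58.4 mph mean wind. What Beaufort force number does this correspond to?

Beaufort force 10

58.4 mph = 26.1 m/s, which is Beaufort 10 (storm, 24.5–28.4 m/s).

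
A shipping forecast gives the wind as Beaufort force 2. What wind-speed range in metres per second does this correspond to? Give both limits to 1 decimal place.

Beaufort 2 (light breeze) spans 1.6–3.3 m/s.

1.6 to 3.3 m/s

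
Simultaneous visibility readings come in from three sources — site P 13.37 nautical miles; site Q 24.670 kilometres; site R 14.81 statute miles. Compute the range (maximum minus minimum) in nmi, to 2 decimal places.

site Q: 24.670 km = 13.3207 nmi.
site R: 14.81 SM = 12.8695 nmi.
Spread: 13.3700 − 12.8695 = 0.50 nmi.

0.50 nmi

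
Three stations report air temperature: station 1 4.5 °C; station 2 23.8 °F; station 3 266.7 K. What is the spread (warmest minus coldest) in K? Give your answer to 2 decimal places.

station 2: 23.8 °F = -4.556 °C.
station 3: 266.7 K = -6.450 °C.
Spread: 4.500 − (-6.450) = 10.950 °C.

10.95 K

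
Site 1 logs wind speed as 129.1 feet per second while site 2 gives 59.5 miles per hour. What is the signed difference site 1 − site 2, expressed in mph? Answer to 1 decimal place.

site 1: 129.1 ft/s = 88.023 mph.
Difference: 88.023 − 59.500 = 28.5 mph.

28.5 mph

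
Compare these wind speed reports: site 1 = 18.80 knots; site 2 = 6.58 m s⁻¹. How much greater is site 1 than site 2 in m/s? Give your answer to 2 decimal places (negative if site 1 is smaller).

site 1: 18.80 kt = 9.6716 m/s.
Difference: 9.6716 − 6.5800 = 3.09 m/s.

3.09 m/s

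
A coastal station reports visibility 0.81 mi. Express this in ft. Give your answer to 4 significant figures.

4277 ft

1 SM = 5280 ft, so 0.81 × 5280 = 4277 ft.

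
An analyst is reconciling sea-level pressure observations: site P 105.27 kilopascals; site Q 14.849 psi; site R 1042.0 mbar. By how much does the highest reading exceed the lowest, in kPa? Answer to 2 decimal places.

2.89 kPa

site Q: 14.849 psi = 102.3803 kPa.
site R: 1042.0 mb = 104.2000 kPa.
Spread: 105.2700 − 102.3803 = 2.89 kPa.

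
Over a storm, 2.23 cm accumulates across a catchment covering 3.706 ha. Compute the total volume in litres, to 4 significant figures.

826400 litres

Depth: 2.23 cm × 10 = 22.3 mm.
Area: 3.706 ha = 37060 m².
1 mm over 1 m² is 1 L, so volume = 22.3 × 37060 = 826438 L ≈ 826400 L.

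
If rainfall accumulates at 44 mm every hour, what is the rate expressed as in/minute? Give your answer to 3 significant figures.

0.0289 in/minute

44 mm/hour × 0.0393701 in/mm × 0.0166667 hour/minute = 0.0289 in/minute.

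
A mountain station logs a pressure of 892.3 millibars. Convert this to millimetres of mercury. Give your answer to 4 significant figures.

669.3 mmHg

1 mb = 0.750062 mmHg, so 892.3 × 0.750062 = 669.3 mmHg.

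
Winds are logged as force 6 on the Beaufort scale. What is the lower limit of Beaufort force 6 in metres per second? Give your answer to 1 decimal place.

10.8 m/s

Beaufort 6 (strong breeze) spans 10.8–13.8 m/s.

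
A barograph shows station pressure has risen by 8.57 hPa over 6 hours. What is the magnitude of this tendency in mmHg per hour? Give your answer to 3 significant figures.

8.57 hPa / 6 h × 0.750062 mmHg/hPa = 1.07 mmHg/h.

1.07 mmHg per hour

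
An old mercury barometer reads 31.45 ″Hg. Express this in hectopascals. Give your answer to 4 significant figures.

1 inHg = 33.8639 hPa, so 31.45 × 33.8639 = 1065 hPa.

1065 hPa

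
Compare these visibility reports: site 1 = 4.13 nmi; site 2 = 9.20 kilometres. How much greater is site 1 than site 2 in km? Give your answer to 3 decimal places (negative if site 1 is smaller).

-1.551 km

site 1: 4.13 nmi = 7.64876 km.
Difference: 7.64876 − 9.20000 = -1.551 km.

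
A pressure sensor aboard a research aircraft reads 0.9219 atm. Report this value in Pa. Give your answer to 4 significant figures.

93410 Pa

1 atm = 101325 Pa, so 0.9219 × 101325 = 93410 Pa.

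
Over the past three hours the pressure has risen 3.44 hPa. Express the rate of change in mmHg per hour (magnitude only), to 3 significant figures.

0.860 mmHg per hour

3.44 hPa / 3 h × 0.750062 mmHg/hPa = 0.860 mmHg/h.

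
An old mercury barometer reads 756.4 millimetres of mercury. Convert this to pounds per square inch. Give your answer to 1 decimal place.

14.6 psi

1 mmHg = 0.0193368 psi, so 756.4 × 0.0193368 = 14.6 psi.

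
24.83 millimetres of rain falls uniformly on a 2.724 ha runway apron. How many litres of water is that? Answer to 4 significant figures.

Area: 2.724 ha = 27240 m².
1 mm over 1 m² is 1 L, so volume = 24.83 × 27240 = 676369.2 L ≈ 676400 L.

676400 litres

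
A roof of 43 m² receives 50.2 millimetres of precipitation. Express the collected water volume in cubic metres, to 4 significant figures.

1 mm over 1 m² is 1 L, so volume = 50.2 × 43 = 2158.6 L = 2.159 m³.

2.159 cubic metres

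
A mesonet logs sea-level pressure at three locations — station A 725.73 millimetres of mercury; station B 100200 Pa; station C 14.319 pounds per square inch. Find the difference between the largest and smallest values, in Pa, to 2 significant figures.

station A: 725.73 mmHg = 96756.06 Pa.
station C: 14.319 psi = 98726.03 Pa.
Spread: 100200.00 − 96756.06 = 3400 Pa.

3400 Pa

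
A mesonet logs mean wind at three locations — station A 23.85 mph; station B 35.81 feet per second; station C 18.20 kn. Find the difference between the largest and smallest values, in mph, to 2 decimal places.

station B: 35.81 ft/s = 24.4159 mph.
station C: 18.20 kt = 20.9442 mph.
Spread: 24.4159 − 20.9442 = 3.47 mph.

3.47 mph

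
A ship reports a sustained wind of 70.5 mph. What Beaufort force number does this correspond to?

Beaufort force 11

70.5 mph = 31.5 m/s, which is Beaufort 11 (violent storm, 28.5–32.6 m/s).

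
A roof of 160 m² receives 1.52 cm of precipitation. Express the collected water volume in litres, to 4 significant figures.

2432 litres

Depth: 1.52 cm × 10 = 15.2 mm.
1 mm over 1 m² is 1 L, so volume = 15.2 × 160 = 2432 L.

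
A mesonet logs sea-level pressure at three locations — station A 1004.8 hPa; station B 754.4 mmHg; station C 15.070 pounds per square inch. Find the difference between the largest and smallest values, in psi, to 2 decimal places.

0.50 psi

station A: 1004.8 hPa = 14.5734 psi.
station B: 754.4 mmHg = 14.5877 psi.
Spread: 15.0700 − 14.5734 = 0.50 psi.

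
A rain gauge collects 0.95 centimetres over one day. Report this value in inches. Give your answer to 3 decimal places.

1 cm = 0.393701 in, so 0.95 × 0.393701 = 0.374 in.

0.374 in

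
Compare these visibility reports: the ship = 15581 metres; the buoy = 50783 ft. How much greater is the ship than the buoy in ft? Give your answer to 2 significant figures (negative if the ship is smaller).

the ship: 15581 m = 51118.77 ft.
Difference: 51118.77 − 50783.00 = 340 ft.

340 ft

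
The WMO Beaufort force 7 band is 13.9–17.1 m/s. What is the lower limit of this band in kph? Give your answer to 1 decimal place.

50.0 km/h

13.9–17.1 m/s × 3.6 = 50.0–61.6 km/h.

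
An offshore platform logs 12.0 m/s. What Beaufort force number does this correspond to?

Beaufort force 6

12.0 m/s lies in the Beaufort 6 band (strong breeze, 10.8–13.8 m/s).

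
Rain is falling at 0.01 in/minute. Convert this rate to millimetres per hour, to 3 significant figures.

15.2 mm/hour

0.01 in/minute × 25.4 mm/in × 60 minute/hour = 15.2 mm/hour.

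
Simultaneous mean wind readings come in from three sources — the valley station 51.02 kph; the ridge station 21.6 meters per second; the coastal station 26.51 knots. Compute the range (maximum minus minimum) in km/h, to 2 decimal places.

the ridge station: 21.6 m/s = 77.7600 km/h.
the coastal station: 26.51 kt = 49.0965 km/h.
Spread: 77.7600 − 49.0965 = 28.66 km/h.

28.66 km/h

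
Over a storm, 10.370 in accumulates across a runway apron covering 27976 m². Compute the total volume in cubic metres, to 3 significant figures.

7370 cubic metres

Depth: 10.370 in × 25.4 = 263.398 mm.
1 mm over 1 m² is 1 L, so volume = 263.398 × 27976 = 7368822.4 L = 7370 m³.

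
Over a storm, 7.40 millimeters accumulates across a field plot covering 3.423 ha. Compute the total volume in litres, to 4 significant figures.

Area: 3.423 ha = 34230 m².
1 mm over 1 m² is 1 L, so volume = 7.4 × 34230 = 253302 L ≈ 253300 L.

253300 litres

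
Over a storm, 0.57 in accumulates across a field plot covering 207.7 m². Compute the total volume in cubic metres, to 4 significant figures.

3.007 cubic metres

Depth: 0.57 in × 25.4 = 14.478 mm.
1 mm over 1 m² is 1 L, so volume = 14.478 × 207.7 = 3007.0806 L = 3.007 m³.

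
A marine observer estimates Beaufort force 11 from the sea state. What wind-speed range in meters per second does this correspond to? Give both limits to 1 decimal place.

Beaufort 11 (violent storm) spans 28.5–32.6 m/s.

28.5 to 32.6 m/s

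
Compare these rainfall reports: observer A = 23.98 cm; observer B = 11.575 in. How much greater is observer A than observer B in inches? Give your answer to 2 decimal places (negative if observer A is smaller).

-2.13 in

observer A: 23.98 cm = 9.4409 in.
Difference: 9.4409 − 11.5750 = -2.13 in.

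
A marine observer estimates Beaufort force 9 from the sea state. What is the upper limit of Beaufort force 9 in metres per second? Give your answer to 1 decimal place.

24.4 m/s

Beaufort 9 (strong gale) spans 20.8–24.4 m/s.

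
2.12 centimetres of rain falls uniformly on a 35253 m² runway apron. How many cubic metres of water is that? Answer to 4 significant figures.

747.4 cubic metres

Depth: 2.12 cm × 10 = 21.2 mm.
1 mm over 1 m² is 1 L, so volume = 21.2 × 35253 = 747363.6 L = 747.4 m³.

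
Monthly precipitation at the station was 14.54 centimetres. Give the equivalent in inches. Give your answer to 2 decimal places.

1 cm = 0.393701 in, so 14.54 × 0.393701 = 5.72 in.

5.72 in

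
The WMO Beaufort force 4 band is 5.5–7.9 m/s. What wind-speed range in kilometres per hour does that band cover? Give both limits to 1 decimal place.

5.5–7.9 m/s × 3.6 = 19.8–28.4 km/h.

19.8 to 28.4 km/h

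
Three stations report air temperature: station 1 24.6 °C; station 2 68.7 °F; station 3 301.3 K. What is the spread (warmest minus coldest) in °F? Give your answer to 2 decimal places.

station 2: 68.7 °F = 20.389 °C.
station 3: 301.3 K = 28.150 °C.
Spread: 28.150 − 20.389 = 7.761 °C = 13.97 °F.

13.97 °F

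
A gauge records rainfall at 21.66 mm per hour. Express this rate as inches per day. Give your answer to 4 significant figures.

21.66 mm/hour × 0.0393701 in/mm × 24 hour/day = 20.47 in/day.

20.47 in/day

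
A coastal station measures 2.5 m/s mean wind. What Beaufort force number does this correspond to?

2.5 m/s lies in the Beaufort 2 band (light breeze, 1.6–3.3 m/s).

Beaufort force 2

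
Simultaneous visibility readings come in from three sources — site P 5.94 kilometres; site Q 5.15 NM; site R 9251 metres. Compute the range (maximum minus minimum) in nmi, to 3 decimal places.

site P: 5.94 km = 3.20734 nmi.
site R: 9251 m = 4.99514 nmi.
Spread: 5.15000 − 3.20734 = 1.943 nmi.

1.943 nmi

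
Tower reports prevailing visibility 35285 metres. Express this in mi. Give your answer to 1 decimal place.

1 m = 0.000621371 SM, so 35285 × 0.000621371 = 21.9 SM.

21.9 SM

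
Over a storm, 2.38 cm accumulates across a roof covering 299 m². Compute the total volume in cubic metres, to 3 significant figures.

7.12 cubic metres

Depth: 2.38 cm × 10 = 23.8 mm.
1 mm over 1 m² is 1 L, so volume = 23.8 × 299 = 7116.2 L = 7.12 m³.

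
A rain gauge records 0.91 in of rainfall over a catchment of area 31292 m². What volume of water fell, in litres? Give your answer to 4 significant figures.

Depth: 0.91 in × 25.4 = 23.114 mm.
1 mm over 1 m² is 1 L, so volume = 23.114 × 31292 = 723283.29 L ≈ 723300 L.

723300 litres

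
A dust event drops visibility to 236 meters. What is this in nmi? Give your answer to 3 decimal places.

1 m = 0.000539957 nmi, so 236 × 0.000539957 = 0.127 nmi.

0.127 nmi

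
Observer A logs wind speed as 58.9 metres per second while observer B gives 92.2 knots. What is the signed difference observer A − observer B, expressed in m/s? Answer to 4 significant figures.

observer B: 92.2 kt = 47.4318 m/s.
Difference: 58.9000 − 47.4318 = 11.47 m/s.

11.47 m/s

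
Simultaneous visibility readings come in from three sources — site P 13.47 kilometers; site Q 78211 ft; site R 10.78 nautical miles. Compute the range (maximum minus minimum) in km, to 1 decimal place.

10.4 km

site Q: 78211 ft = 23.839 km.
site R: 10.78 nmi = 19.965 km.
Spread: 23.839 − 13.470 = 10.4 km.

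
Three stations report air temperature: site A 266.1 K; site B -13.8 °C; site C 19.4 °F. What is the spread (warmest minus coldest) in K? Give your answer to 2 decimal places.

site A: 266.1 K = -7.050 °C.
site C: 19.4 °F = -7.000 °C.
Spread: (-7.000) − (-13.800) = 6.800 °C.

6.80 K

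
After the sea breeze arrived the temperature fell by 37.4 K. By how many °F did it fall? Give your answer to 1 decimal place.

67.3 °F

A change of 1 °C equals a change of 1.8 °F: Δ°F = 37.4 × 1.8 = 67.3 °F.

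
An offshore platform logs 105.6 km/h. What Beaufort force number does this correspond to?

Beaufort force 11

105.6 km/h = 29.3 m/s, which is Beaufort 11 (violent storm, 28.5–32.6 m/s).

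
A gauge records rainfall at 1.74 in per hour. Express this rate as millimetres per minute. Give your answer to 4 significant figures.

1.74 in/hour × 25.4 mm/in × 0.0166667 hour/minute = 0.7366 mm/minute.

0.7366 mm/minute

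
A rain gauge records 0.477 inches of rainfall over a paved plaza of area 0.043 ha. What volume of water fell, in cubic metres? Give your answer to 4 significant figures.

Depth: 0.477 in × 25.4 = 12.1158 mm.
Area: 0.043 ha = 430 m².
1 mm over 1 m² is 1 L, so volume = 12.1158 × 430 = 5209.794 L = 5.210 m³.

5.210 cubic metres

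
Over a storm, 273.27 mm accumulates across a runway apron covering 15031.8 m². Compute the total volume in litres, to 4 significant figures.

1 mm over 1 m² is 1 L, so volume = 273.27 × 15031.8 = 4107740 L ≈ 4108000 L.

4108000 litres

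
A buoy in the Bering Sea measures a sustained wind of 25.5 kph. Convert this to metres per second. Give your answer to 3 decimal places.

7.083 m/s

1 km/h = 0.277778 m/s, so 25.5 × 0.277778 = 7.083 m/s.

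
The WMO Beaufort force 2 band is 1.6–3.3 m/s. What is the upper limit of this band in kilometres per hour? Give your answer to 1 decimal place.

1.6–3.3 m/s × 3.6 = 5.8–11.9 km/h.

11.9 km/h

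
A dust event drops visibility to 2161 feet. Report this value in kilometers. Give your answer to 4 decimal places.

1 ft = 0.0003048 km, so 2161 × 0.0003048 = 0.6587 km.

0.6587 km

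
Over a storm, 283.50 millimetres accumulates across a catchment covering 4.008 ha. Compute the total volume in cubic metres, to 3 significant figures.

11400 cubic metres

Area: 4.008 ha = 40080 m².
1 mm over 1 m² is 1 L, so volume = 283.5 × 40080 = 11362680 L = 11400 m³.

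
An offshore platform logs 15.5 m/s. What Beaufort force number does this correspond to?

15.5 m/s lies in the Beaufort 7 band (near gale, 13.9–17.1 m/s).

Beaufort force 7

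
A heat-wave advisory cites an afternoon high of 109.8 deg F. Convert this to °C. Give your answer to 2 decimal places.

43.22 °C

°C = (°F − 32) × 5/9 = (109.8 − 32) / 1.8 = 43.22 °C.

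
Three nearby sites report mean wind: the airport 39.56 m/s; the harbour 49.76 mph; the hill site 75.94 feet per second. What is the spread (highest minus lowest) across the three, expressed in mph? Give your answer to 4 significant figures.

the airport: 39.56 m/s = 88.4932 mph.
the hill site: 75.94 ft/s = 51.7773 mph.
Spread: 88.4932 − 49.7600 = 38.73 mph.

38.73 mph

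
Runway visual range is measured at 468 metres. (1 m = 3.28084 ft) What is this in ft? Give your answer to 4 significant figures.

1535 ft

1 m = 3.28084 ft, so 468 × 3.28084 = 1535 ft.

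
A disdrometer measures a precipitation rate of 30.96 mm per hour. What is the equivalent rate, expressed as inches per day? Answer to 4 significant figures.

29.25 in/day

30.96 mm/hour × 0.0393701 in/mm × 24 hour/day = 29.25 in/day.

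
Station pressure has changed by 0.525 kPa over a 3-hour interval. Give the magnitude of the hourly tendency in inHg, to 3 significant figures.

0.525 kPa / 3 h × 0.2953 inHg/kPa = 0.0517 inHg/h.

0.0517 inHg per hour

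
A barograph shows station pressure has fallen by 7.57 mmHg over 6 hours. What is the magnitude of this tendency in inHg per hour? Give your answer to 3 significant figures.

7.57 mmHg / 6 h × 0.0393701 inHg/mmHg = 0.0497 inHg/h.

0.0497 inHg per hour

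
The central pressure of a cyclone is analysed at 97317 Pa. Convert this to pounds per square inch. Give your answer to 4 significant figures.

14.11 psi

1 Pa = 0.000145038 psi, so 97317 × 0.000145038 = 14.11 psi.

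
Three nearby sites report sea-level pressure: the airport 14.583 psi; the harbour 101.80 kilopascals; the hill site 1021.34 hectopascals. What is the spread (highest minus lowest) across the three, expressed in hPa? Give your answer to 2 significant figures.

16 hPa

the airport: 14.583 psi = 1005.46 hPa.
the harbour: 101.80 kPa = 1018.00 hPa.
Spread: 1021.34 − 1005.46 = 16 hPa.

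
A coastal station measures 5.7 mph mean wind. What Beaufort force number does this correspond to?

5.7 mph = 2.5 m/s, which is Beaufort 2 (light breeze, 1.6–3.3 m/s).

Beaufort force 2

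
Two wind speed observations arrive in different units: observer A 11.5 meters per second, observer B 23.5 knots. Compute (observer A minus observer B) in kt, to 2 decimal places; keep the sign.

observer A: 11.5 m/s = 22.3542 kt.
Difference: 22.3542 − 23.5000 = -1.15 kt.

-1.15 kt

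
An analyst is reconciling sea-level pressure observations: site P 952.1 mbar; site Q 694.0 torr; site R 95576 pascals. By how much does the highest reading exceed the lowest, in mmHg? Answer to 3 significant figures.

site P: 952.1 mb = 714.134 mmHg.
site R: 95576 Pa = 716.879 mmHg.
Spread: 716.879 − 694.000 = 22.9 mmHg.

22.9 mmHg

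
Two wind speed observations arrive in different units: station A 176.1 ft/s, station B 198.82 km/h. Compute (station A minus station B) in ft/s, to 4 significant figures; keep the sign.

-5.093 ft/s

station B: 198.82 km/h = 181.193497 ft/s.
Difference: 176.100000 − 181.193497 = -5.093 ft/s.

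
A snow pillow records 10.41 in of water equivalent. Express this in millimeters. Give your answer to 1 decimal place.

264.4 mm

1 in = 25.4 mm, so 10.41 × 25.4 = 264.4 mm.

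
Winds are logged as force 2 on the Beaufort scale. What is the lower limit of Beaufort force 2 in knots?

4 kt

Beaufort 2 (light breeze) spans 4–6 knots.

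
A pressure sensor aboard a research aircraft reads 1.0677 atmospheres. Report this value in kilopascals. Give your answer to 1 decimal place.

1 atm = 101.325 kPa, so 1.0677 × 101.325 = 108.2 kPa.

108.2 kPa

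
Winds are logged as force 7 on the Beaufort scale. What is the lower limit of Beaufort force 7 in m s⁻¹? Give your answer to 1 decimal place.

Beaufort 7 (near gale) spans 13.9–17.1 m/s.

13.9 m/s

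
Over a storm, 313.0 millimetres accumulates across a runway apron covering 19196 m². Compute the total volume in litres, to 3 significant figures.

6010000 litres

1 mm over 1 m² is 1 L, so volume = 313 × 19196 = 6008348 L ≈ 6010000 L.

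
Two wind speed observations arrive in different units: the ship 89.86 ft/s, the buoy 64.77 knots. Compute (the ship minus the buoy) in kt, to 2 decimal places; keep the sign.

-11.53 kt

the ship: 89.86 ft/s = 53.2406 kt.
Difference: 53.2406 − 64.7700 = -11.53 kt.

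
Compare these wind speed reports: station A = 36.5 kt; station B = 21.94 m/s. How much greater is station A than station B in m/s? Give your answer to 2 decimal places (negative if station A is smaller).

-3.16 m/s

station A: 36.5 kt = 18.7772 m/s.
Difference: 18.7772 − 21.9400 = -3.16 m/s.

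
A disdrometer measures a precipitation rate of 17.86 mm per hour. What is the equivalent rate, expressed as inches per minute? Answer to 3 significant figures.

17.86 mm/hour × 0.0393701 in/mm × 0.0166667 hour/minute = 0.0117 in/minute.

0.0117 in/minute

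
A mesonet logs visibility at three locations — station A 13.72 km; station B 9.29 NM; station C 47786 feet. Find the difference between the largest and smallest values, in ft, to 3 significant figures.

station A: 13.72 km = 45013.12 ft.
station B: 9.29 nmi = 56447.11 ft.
Spread: 56447.11 − 45013.12 = 11400 ft.

11400 ft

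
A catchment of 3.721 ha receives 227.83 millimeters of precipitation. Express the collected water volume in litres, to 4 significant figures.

Area: 3.721 ha = 37210 m².
1 mm over 1 m² is 1 L, so volume = 227.83 × 37210 = 8477554.3 L ≈ 8478000 L.

8478000 litres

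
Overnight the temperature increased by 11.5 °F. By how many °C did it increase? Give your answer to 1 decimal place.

For a temperature change the 32° offset cancels: Δ°C = 11.5 × 0.5556 = 6.4 °C.

6.4 °C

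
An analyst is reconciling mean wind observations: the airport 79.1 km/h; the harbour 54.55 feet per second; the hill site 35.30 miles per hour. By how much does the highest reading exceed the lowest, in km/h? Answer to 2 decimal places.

the harbour: 54.55 ft/s = 59.8566 km/h.
the hill site: 35.30 mph = 56.8098 km/h.
Spread: 79.1000 − 56.8098 = 22.29 km/h.

22.29 km/h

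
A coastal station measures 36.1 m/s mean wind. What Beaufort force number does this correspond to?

36.1 m/s lies in the Beaufort 12 band (hurricane force, ≥32.7 m/s).

Beaufort force 12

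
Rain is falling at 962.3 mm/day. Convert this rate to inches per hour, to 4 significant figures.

1.579 in/hour

962.3 mm/day × 0.0393701 in/mm × 0.0416667 day/hour = 1.579 in/hour.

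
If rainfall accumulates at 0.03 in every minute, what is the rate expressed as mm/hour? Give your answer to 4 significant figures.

0.03 in/minute × 25.4 mm/in × 60 minute/hour = 45.72 mm/hour.

45.72 mm/hour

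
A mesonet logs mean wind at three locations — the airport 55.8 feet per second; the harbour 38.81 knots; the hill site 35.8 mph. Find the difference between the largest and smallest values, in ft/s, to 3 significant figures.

13.0 ft/s

the harbour: 38.81 kt = 65.504 ft/s.
the hill site: 35.8 mph = 52.507 ft/s.
Spread: 65.504 − 52.507 = 13.0 ft/s.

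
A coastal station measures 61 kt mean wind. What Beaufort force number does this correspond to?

Beaufort force 11

61 kt lies in the Beaufort 11 band (violent storm, 56–63 kt).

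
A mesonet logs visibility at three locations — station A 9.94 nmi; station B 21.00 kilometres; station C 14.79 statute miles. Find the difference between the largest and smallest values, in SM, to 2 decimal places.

station A: 9.94 nmi = 11.4387 SM.
station B: 21.00 km = 13.0488 SM.
Spread: 14.7900 − 11.4387 = 3.35 SM.

3.35 SM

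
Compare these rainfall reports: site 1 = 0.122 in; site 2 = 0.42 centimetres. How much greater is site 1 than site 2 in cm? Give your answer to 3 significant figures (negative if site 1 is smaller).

-0.110 cm

site 1: 0.122 in = 0.30988 cm.
Difference: 0.30988 − 0.42000 = -0.110 cm.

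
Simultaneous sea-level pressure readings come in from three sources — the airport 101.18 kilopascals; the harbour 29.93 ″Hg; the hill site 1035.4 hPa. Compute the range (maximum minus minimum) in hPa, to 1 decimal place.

23.6 hPa

the airport: 101.18 kPa = 1011.800 hPa.
the harbour: 29.93 inHg = 1013.546 hPa.
Spread: 1035.400 − 1011.800 = 23.6 hPa.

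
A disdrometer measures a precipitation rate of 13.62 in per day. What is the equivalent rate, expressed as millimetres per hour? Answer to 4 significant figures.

13.62 in/day × 25.4 mm/in × 0.0416667 day/hour = 14.41 mm/hour.

14.41 mm/hour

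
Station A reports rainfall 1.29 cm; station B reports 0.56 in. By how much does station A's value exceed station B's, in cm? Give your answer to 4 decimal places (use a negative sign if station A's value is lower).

-0.1324 cm

station B: 0.56 in = 1.422400 cm.
Difference: 1.290000 − 1.422400 = -0.1324 cm.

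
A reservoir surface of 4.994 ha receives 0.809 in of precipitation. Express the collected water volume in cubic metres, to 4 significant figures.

1026 cubic metres

Depth: 0.809 in × 25.4 = 20.5486 mm.
Area: 4.994 ha = 49940 m².
1 mm over 1 m² is 1 L, so volume = 20.5486 × 49940 = 1026197.1 L = 1026 m³.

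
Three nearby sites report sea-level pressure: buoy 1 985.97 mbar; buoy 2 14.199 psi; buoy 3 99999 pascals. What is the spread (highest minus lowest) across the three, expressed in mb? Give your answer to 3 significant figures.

21.0 mb

buoy 2: 14.199 psi = 978.987 mb.
buoy 3: 99999 Pa = 999.990 mb.
Spread: 999.990 − 978.987 = 21.0 mb.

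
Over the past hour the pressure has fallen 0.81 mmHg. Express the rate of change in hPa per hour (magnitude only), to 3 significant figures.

0.81 mmHg / 1 h × 1.33322 hPa/mmHg = 1.08 hPa/h.

1.08 hPa per hour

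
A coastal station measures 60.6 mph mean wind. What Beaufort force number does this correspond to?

60.6 mph = 27.1 m/s, which is Beaufort 10 (storm, 24.5–28.4 m/s).

Beaufort force 10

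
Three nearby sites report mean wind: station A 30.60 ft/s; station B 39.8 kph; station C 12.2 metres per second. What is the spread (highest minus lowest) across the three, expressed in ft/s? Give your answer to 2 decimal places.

9.43 ft/s

station B: 39.8 km/h = 36.2715 ft/s.
station C: 12.2 m/s = 40.0262 ft/s.
Spread: 40.0262 − 30.6000 = 9.43 ft/s.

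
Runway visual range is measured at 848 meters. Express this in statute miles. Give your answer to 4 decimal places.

1 m = 0.000621371 SM, so 848 × 0.000621371 = 0.5269 SM.

0.5269 SM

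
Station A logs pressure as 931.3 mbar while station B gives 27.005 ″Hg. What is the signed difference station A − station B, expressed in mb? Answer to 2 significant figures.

17 mb

station B: 27.005 inHg = 914.49 mb.
Difference: 931.30 − 914.49 = 17 mb.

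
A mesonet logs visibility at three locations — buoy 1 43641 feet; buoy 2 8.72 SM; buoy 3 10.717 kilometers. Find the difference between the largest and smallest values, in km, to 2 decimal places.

3.32 km

buoy 1: 43641 ft = 13.3018 km.
buoy 2: 8.72 SM = 14.0335 km.
Spread: 14.0335 − 10.7170 = 3.32 km.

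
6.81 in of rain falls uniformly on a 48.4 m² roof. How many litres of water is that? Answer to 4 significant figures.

8372 litres

Depth: 6.81 in × 25.4 = 172.974 mm.
1 mm over 1 m² is 1 L, so volume = 172.974 × 48.4 = 8371.9416 L ≈ 8372 L.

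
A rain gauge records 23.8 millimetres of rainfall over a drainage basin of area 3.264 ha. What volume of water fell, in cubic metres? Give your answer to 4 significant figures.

Area: 3.264 ha = 32640 m².
1 mm over 1 m² is 1 L, so volume = 23.8 × 32640 = 776832 L = 776.8 m³.

776.8 cubic metres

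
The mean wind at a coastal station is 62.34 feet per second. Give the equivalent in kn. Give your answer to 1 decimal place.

1 ft/s = 0.592484 kt, so 62.34 × 0.592484 = 36.9 kt.

36.9 kt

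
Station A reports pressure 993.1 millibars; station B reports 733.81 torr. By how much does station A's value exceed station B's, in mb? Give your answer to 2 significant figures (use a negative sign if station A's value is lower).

station B: 733.81 mmHg = 978.33 mb.
Difference: 993.10 − 978.33 = 15 mb.

15 mb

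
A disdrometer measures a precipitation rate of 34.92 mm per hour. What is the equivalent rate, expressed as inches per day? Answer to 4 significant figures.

33.00 in/day

34.92 mm/hour × 0.0393701 in/mm × 24 hour/day = 33.00 in/day.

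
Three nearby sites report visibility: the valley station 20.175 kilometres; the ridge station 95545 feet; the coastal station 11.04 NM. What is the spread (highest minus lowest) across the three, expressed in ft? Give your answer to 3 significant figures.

the valley station: 20.175 km = 66190.94 ft.
the coastal station: 11.04 nmi = 67080.31 ft.
Spread: 95545.00 − 66190.94 = 29400 ft.

29400 ft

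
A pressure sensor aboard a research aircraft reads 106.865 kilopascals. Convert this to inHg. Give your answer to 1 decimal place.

31.6 inHg

1 kPa = 0.2953 inHg, so 106.865 × 0.2953 = 31.6 inHg.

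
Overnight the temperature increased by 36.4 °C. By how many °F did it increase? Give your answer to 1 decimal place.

65.5 °F

A change of 1 °C equals a change of 1.8 °F: Δ°F = 36.4 × 1.8 = 65.5 °F.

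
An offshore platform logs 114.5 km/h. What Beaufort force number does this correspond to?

Beaufort force 11

114.5 km/h = 31.8 m/s, which is Beaufort 11 (violent storm, 28.5–32.6 m/s).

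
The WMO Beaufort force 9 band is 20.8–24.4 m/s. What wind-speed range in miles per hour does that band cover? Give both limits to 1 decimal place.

46.5 to 54.6 mph

20.8–24.4 m/s × 2.237 = 46.5–54.6 mph.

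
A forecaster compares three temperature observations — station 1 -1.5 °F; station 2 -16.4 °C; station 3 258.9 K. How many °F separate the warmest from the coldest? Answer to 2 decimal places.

7.85 °F

station 1: -1.5 °F = -18.611 °C.
station 3: 258.9 K = -14.250 °C.
Spread: (-14.250) − (-18.611) = 4.361 °C = 7.85 °F.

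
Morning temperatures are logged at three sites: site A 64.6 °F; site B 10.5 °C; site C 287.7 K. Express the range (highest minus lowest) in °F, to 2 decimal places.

site A: 64.6 °F = 18.111 °C.
site C: 287.7 K = 14.550 °C.
Spread: 18.111 − 10.500 = 7.611 °C = 13.70 °F.

13.70 °F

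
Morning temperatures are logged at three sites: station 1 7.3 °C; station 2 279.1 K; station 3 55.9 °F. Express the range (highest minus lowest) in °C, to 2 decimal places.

7.33 °C

station 2: 279.1 K = 5.950 °C.
station 3: 55.9 °F = 13.278 °C.
Spread: 13.278 − 5.950 = 7.328 °C.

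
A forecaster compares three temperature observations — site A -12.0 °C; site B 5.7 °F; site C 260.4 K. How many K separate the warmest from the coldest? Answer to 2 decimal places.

2.61 K

site B: 5.7 °F = -14.611 °C.
site C: 260.4 K = -12.750 °C.
Spread: (-12.000) − (-14.611) = 2.611 °C.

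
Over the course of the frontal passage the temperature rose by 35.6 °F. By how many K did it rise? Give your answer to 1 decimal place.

19.8 K

A change of 1 °C equals a change of 1.8 °F: ΔK = 35.6 × 0.5556 = 19.8 K.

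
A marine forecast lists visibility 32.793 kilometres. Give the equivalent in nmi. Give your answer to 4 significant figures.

17.71 nmi

1 km = 0.539957 nmi, so 32.793 × 0.539957 = 17.71 nmi.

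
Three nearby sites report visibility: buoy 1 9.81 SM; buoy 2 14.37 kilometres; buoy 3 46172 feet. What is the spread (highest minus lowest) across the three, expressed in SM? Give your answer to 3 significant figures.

1.07 SM

buoy 2: 14.37 km = 8.9291 SM.
buoy 3: 46172 ft = 8.7447 SM.
Spread: 9.8100 − 8.7447 = 1.07 SM.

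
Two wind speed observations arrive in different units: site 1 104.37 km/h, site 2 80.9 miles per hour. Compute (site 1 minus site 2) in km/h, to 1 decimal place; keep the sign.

-25.8 km/h

site 2: 80.9 mph = 130.196 km/h.
Difference: 104.370 − 130.196 = -25.8 km/h.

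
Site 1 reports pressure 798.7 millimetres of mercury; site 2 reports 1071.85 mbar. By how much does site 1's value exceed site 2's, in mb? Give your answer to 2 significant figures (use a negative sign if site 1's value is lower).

-7.0 mb

site 1: 798.7 mmHg = 1064.846 mb.
Difference: 1064.846 − 1071.850 = -7.0 mb.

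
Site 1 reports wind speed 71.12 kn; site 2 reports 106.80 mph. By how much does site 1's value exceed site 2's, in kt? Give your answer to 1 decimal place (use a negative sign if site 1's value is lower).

-21.7 kt

site 2: 106.80 mph = 92.807 kt.
Difference: 71.120 − 92.807 = -21.7 kt.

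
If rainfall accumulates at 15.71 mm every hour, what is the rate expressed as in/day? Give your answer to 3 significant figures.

14.8 in/day

15.71 mm/hour × 0.0393701 in/mm × 24 hour/day = 14.8 in/day.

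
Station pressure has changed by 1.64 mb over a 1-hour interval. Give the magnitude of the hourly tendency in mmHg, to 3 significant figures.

1.23 mmHg per hour

1.64 mb / 1 h × 0.750062 mmHg/mb = 1.23 mmHg/h.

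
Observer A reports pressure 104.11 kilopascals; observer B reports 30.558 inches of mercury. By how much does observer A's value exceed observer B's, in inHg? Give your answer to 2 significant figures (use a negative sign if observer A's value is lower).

observer A: 104.11 kPa = 30.7437 inHg.
Difference: 30.7437 − 30.5580 = 0.19 inHg.

0.19 inHg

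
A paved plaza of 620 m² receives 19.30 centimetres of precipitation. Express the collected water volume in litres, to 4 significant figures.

Depth: 19.30 cm × 10 = 193 mm.
1 mm over 1 m² is 1 L, so volume = 193 × 620 = 119660 L ≈ 119700 L.

119700 litres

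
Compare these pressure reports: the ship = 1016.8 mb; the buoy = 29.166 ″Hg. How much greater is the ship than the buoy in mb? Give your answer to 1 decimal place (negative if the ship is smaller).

the buoy: 29.166 inHg = 987.674 mb.
Difference: 1016.800 − 987.674 = 29.1 mb.

29.1 mb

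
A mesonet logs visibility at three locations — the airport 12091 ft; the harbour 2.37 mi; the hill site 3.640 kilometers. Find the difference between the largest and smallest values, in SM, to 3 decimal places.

the airport: 12091 ft = 2.28996 SM.
the hill site: 3.640 km = 2.26179 SM.
Spread: 2.37000 − 2.26179 = 0.108 SM.

0.108 SM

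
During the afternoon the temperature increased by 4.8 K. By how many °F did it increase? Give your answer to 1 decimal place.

Converting a difference, only the 9/5 scale factor applies: Δ°F = 4.8 × 1.8 = 8.6 °F.

8.6 °F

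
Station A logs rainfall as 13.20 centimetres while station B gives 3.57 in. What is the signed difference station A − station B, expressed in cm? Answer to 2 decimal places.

4.13 cm

station B: 3.57 in = 9.0678 cm.
Difference: 13.2000 − 9.0678 = 4.13 cm.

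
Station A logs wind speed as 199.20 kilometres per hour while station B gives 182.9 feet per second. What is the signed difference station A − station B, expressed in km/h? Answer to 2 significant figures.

-1.5 km/h

station B: 182.9 ft/s = 200.693 km/h.
Difference: 199.200 − 200.693 = -1.5 km/h.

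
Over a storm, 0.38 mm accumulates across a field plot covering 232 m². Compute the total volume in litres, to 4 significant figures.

1 mm over 1 m² is 1 L, so volume = 0.38 × 232 = 88.16 L.

88.16 litres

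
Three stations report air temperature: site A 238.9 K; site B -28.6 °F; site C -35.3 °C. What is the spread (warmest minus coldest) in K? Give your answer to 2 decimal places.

1.63 K

site A: 238.9 K = -34.250 °C.
site B: -28.6 °F = -33.667 °C.
Spread: (-33.667) − (-35.300) = 1.633 °C.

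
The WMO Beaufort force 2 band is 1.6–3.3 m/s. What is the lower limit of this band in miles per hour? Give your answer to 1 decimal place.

1.6–3.3 m/s × 2.237 = 3.6–7.4 mph.

3.6 mph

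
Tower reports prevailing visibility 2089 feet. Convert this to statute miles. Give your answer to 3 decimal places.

0.396 SM

1 ft = 0.000189394 SM, so 2089 × 0.000189394 = 0.396 SM.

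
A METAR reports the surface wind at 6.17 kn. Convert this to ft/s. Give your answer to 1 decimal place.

10.4 ft/s

1 kt = 1.68781 ft/s, so 6.17 × 1.68781 = 10.4 ft/s.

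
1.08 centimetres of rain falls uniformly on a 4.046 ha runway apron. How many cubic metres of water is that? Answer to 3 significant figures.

437 cubic metres

Depth: 1.08 cm × 10 = 10.8 mm.
Area: 4.046 ha = 40460 m².
1 mm over 1 m² is 1 L, so volume = 10.8 × 40460 = 436968 L = 437 m³.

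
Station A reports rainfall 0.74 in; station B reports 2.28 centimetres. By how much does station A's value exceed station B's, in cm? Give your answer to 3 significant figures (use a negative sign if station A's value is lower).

station A: 0.74 in = 1.87960 cm.
Difference: 1.87960 − 2.28000 = -0.400 cm.

-0.400 cm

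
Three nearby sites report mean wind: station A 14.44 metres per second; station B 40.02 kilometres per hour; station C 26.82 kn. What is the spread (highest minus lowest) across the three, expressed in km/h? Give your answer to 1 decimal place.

station A: 14.44 m/s = 51.984 km/h.
station C: 26.82 kt = 49.671 km/h.
Spread: 51.984 − 40.020 = 12.0 km/h.

12.0 km/h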